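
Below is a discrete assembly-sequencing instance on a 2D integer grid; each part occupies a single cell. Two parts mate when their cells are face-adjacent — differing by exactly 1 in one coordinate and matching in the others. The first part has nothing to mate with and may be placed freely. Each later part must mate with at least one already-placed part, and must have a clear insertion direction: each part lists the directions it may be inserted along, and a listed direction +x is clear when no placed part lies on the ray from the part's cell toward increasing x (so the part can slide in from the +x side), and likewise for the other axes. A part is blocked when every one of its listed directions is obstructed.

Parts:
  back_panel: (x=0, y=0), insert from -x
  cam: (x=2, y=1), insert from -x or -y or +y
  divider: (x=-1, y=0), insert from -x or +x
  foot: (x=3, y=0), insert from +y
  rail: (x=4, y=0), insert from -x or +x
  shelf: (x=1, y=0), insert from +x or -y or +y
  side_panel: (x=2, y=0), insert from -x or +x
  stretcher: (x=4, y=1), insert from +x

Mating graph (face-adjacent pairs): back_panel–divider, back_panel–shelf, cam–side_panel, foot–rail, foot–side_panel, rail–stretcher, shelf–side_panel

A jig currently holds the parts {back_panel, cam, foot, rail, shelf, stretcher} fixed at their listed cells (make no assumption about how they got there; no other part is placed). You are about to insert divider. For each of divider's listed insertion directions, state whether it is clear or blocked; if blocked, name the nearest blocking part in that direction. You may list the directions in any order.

-x: ray from divider(-1, 0) has no placed part ⇒ clear
+x: nearest on ray is back_panel@(0, 0) ⇒ blocked

+x: blocked by back_panel; -x: clear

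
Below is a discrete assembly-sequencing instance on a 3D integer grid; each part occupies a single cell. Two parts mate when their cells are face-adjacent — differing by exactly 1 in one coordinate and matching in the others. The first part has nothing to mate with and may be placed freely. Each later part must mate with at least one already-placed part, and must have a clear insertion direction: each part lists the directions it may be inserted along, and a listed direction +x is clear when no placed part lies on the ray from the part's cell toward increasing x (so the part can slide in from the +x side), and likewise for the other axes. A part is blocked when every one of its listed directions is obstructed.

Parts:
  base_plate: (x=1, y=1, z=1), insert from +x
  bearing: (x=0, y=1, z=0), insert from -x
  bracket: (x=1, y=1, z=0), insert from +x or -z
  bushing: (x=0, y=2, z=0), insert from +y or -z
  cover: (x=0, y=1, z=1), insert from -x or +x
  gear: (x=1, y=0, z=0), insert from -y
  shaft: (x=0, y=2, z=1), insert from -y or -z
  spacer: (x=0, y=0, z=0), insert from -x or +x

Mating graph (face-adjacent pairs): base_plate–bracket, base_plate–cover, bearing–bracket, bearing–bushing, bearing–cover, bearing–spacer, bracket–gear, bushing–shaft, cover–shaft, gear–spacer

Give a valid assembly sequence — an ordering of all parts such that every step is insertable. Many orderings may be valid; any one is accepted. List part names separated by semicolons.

1. cover@(0, 1, 1) [-x clear] — {cover}
2. base_plate@(1, 1, 1) [+x clear] — {base_plate, cover}
3. shaft@(0, 2, 1) [-z clear] — {base_plate, cover, shaft}
4. bearing@(0, 1, 0) [-x clear] — {base_plate, bearing, cover, shaft}
5. spacer@(0, 0, 0) [-x clear] — {base_plate, bearing, cover, shaft, spacer}
6. gear@(1, 0, 0) [-y clear] — {base_plate, bearing, cover, gear, shaft, spacer}
7. bushing@(0, 2, 0) [+y clear] — {base_plate, bearing, bushing, cover, gear, shaft, spacer}
8. bracket@(1, 1, 0) [+x clear] — {base_plate, bearing, bracket, bushing, cover, gear, shaft, spacer}

cover; base_plate; shaft; bearing; spacer; gear; bushing; bracket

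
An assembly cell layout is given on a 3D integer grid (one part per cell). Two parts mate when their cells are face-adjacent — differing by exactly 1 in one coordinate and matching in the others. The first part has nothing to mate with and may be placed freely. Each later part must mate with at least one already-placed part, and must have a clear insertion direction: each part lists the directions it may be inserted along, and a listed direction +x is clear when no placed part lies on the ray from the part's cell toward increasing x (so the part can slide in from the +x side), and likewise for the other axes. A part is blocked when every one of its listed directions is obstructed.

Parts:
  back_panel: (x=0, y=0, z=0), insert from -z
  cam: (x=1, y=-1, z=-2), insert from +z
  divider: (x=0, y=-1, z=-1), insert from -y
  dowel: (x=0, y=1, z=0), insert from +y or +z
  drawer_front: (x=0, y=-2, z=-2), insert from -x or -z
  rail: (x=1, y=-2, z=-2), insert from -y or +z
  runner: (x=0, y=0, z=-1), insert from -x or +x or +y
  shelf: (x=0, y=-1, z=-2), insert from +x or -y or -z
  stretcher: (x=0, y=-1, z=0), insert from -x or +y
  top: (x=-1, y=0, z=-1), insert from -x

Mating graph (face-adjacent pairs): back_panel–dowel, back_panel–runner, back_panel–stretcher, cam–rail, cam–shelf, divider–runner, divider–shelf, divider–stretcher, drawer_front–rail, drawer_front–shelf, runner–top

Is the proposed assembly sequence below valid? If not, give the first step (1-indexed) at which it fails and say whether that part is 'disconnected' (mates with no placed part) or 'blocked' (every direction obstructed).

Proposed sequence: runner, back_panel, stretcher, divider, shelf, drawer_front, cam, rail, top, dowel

1. runner@(0, 0, -1) [-x clear] — {runner}
2. back_panel@(0, 0, 0) — -z all obstructed ⇒ blocked

Invalid at step 2 (blocked)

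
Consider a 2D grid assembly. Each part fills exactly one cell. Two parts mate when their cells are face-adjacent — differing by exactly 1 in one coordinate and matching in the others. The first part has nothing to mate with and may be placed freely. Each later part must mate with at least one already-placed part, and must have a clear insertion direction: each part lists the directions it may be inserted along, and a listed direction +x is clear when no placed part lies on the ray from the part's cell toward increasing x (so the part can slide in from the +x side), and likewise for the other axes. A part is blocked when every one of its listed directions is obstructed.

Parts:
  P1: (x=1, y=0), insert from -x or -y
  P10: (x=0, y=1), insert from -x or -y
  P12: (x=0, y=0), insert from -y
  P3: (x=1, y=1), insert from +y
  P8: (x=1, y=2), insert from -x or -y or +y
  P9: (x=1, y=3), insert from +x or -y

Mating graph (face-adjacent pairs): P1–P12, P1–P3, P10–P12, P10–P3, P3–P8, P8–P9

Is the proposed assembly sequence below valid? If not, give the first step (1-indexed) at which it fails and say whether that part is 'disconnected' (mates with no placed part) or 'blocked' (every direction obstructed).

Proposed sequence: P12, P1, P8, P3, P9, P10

1. P12@(0, 0) [-y clear] — {P12}
2. P1@(1, 0) [-y clear] — {P1, P12}
3. P8@(1, 2) — no placed neighbour ⇒ disconnected

Invalid at step 3 (disconnected)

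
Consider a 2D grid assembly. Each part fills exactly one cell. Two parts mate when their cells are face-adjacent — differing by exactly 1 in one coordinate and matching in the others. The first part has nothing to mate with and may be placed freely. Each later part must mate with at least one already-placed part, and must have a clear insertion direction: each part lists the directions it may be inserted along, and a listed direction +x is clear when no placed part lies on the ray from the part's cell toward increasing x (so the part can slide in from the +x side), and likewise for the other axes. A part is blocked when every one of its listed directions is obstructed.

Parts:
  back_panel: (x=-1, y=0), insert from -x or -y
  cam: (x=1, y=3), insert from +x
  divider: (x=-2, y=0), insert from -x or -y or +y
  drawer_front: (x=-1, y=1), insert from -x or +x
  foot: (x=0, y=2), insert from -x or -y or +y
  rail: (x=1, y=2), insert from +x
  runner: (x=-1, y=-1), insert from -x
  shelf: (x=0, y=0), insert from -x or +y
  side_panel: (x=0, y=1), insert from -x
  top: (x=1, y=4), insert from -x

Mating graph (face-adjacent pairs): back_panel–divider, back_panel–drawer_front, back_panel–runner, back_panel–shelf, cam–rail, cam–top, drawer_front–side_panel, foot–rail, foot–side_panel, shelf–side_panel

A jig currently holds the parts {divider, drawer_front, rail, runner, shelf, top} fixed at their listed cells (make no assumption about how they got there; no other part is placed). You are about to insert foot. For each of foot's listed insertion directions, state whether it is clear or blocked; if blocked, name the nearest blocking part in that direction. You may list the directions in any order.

+y: clear; -x: clear; -y: blocked by shelf

-x: ray from foot(0, 2) has no placed part ⇒ clear
-y: nearest on ray is shelf@(0, 0) ⇒ blocked
+y: ray from foot(0, 2) has no placed part ⇒ clear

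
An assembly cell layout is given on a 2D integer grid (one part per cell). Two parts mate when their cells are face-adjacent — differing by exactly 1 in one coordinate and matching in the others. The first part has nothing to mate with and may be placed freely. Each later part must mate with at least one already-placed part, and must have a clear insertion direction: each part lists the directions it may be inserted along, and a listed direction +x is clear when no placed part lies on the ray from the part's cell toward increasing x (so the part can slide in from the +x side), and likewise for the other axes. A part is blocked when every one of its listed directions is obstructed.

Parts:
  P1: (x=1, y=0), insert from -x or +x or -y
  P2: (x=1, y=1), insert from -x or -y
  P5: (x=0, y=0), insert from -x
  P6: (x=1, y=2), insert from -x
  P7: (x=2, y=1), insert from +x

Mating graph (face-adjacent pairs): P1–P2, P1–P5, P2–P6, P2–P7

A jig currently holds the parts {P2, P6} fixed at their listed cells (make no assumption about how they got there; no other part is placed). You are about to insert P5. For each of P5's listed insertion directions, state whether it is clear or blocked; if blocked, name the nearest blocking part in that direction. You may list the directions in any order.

-x: clear

-x: ray from P5(0, 0) has no placed part ⇒ clear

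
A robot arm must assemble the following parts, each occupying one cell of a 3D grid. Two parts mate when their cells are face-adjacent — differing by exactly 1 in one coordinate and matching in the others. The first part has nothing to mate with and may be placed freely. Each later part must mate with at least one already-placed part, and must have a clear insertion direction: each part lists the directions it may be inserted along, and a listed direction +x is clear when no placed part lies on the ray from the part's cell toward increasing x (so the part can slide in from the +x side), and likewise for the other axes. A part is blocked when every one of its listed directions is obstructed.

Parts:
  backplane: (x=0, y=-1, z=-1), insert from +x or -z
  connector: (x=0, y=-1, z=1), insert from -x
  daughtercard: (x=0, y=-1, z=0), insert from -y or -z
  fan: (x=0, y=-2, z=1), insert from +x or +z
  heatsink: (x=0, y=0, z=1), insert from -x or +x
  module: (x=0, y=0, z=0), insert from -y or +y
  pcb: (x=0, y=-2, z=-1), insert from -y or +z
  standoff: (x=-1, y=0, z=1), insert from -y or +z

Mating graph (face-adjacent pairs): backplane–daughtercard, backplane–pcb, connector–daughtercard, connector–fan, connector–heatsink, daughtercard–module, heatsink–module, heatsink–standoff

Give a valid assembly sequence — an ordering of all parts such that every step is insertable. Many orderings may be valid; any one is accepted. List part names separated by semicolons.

1. fan@(0, -2, 1) [+x clear] — {fan}
2. connector@(0, -1, 1) [-x clear] — {connector, fan}
3. daughtercard@(0, -1, 0) [-y clear] — {connector, daughtercard, fan}
4. module@(0, 0, 0) [+y clear] — {connector, daughtercard, fan, module}
5. backplane@(0, -1, -1) [+x clear] — {backplane, connector, daughtercard, fan, module}
6. pcb@(0, -2, -1) [-y clear] — {backplane, connector, daughtercard, fan, module, pcb}
7. heatsink@(0, 0, 1) [-x clear] — {backplane, connector, daughtercard, fan, heatsink, module, pcb}
8. standoff@(-1, 0, 1) [-y clear] — {backplane, connector, daughtercard, fan, heatsink, module, pcb, standoff}

fan; connector; daughtercard; module; backplane; pcb; heatsink; standoff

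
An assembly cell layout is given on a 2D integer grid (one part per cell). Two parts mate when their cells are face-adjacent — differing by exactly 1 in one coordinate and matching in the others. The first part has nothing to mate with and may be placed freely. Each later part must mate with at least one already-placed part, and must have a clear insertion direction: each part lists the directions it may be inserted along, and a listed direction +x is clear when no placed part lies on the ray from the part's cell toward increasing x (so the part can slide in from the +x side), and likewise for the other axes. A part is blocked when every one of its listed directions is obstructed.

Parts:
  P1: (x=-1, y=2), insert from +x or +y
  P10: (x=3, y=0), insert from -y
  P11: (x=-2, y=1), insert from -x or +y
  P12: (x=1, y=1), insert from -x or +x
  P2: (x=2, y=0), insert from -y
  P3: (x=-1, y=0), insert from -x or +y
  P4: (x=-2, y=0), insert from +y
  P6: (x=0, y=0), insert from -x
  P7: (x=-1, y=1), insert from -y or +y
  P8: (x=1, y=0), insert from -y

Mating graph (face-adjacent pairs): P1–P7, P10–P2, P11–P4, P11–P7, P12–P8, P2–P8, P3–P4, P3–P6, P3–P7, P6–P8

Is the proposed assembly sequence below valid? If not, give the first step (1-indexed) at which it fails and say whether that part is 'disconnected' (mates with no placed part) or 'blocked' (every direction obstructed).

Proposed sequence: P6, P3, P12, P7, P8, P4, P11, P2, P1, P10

Invalid at step 3 (disconnected)

1. P6@(0, 0) [-x clear] — {P6}
2. P3@(-1, 0) [-x clear] — {P3, P6}
3. P12@(1, 1) — no placed neighbour ⇒ disconnected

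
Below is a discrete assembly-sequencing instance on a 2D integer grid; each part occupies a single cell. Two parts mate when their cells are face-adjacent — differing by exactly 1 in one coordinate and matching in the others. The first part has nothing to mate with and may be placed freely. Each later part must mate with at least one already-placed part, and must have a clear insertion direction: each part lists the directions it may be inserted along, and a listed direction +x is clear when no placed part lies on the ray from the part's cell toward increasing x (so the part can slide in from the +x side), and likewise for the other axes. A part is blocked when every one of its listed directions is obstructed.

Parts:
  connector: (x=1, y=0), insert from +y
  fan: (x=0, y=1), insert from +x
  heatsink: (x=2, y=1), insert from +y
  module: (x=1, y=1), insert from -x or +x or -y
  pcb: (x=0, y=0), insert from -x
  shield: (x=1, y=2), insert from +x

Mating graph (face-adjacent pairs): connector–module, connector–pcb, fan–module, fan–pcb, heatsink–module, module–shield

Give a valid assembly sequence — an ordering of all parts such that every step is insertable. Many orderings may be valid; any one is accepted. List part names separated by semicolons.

fan; pcb; connector; module; heatsink; shield

1. fan@(0, 1) [+x clear] — {fan}
2. pcb@(0, 0) [-x clear] — {fan, pcb}
3. connector@(1, 0) [+y clear] — {connector, fan, pcb}
4. module@(1, 1) [+x clear] — {connector, fan, module, pcb}
5. heatsink@(2, 1) [+y clear] — {connector, fan, heatsink, module, pcb}
6. shield@(1, 2) [+x clear] — {connector, fan, heatsink, module, pcb, shield}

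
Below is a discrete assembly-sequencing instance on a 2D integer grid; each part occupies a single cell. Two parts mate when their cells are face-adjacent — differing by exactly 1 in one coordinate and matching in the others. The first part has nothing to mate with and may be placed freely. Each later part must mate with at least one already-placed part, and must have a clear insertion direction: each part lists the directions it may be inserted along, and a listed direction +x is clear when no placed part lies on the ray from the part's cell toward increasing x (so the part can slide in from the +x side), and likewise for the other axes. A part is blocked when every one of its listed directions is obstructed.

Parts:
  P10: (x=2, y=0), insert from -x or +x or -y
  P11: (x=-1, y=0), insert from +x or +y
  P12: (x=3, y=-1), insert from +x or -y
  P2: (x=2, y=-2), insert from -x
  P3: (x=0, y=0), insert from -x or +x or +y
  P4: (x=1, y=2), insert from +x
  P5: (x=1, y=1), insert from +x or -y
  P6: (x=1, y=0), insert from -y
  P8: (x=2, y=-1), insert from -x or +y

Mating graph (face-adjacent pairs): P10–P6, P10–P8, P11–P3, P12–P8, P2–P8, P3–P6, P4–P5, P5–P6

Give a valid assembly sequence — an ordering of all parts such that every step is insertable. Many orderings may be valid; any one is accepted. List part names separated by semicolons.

1. P12@(3, -1) [+x clear] — {P12}
2. P8@(2, -1) [-x clear] — {P12, P8}
3. P10@(2, 0) [-x clear] — {P10, P12, P8}
4. P2@(2, -2) [-x clear] — {P10, P12, P2, P8}
5. P6@(1, 0) [-y clear] — {P10, P12, P2, P6, P8}
6. P5@(1, 1) [+x clear] — {P10, P12, P2, P5, P6, P8}
7. P3@(0, 0) [-x clear] — {P10, P12, P2, P3, P5, P6, P8}
8. P11@(-1, 0) [+y clear] — {P10, P11, P12, P2, P3, P5, P6, P8}
9. P4@(1, 2) [+x clear] — {P10, P11, P12, P2, P3, P4, P5, P6, P8}

P12; P8; P10; P2; P6; P5; P3; P11; P4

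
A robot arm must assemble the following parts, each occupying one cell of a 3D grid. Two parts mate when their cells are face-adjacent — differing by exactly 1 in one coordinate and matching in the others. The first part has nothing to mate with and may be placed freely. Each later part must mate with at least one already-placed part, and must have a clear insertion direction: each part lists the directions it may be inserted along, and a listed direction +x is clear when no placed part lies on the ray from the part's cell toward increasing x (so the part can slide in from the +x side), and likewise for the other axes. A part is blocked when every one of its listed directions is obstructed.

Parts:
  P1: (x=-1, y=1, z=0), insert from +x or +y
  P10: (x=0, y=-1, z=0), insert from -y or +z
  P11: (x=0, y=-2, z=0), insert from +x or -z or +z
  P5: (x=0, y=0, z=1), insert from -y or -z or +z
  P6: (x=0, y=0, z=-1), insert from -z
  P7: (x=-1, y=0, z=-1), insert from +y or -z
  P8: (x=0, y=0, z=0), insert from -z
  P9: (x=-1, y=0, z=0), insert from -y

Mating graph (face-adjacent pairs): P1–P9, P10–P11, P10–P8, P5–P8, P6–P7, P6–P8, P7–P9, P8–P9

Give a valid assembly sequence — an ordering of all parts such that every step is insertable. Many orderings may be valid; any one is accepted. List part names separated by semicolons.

1. P10@(0, -1, 0) [-y clear] — {P10}
2. P8@(0, 0, 0) [-z clear] — {P10, P8}
3. P6@(0, 0, -1) [-z clear] — {P10, P6, P8}
4. P9@(-1, 0, 0) [-y clear] — {P10, P6, P8, P9}
5. P1@(-1, 1, 0) [+x clear] — {P1, P10, P6, P8, P9}
6. P7@(-1, 0, -1) [+y clear] — {P1, P10, P6, P7, P8, P9}
7. P5@(0, 0, 1) [-y clear] — {P1, P10, P5, P6, P7, P8, P9}
8. P11@(0, -2, 0) [+x clear] — {P1, P10, P11, P5, P6, P7, P8, P9}

P10; P8; P6; P9; P1; P7; P5; P11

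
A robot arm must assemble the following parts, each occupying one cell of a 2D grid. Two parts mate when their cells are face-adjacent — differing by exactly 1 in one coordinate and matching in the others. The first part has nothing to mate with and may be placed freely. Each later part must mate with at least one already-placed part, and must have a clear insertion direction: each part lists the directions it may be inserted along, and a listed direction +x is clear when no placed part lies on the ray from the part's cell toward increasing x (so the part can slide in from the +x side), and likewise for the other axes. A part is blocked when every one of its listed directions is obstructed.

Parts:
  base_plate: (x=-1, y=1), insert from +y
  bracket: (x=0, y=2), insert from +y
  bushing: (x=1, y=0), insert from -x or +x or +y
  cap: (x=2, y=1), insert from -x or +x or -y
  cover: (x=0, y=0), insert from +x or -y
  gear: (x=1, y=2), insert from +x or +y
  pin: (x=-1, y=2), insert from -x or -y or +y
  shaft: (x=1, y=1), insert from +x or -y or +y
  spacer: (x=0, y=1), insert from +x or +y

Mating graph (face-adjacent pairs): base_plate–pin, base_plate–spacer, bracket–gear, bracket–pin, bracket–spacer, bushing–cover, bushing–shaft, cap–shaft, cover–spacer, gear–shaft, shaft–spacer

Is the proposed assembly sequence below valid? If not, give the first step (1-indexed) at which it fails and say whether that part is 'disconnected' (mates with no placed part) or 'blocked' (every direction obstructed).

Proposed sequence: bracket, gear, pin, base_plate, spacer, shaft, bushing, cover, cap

1. bracket@(0, 2) [+y clear] — {bracket}
2. gear@(1, 2) [+x clear] — {bracket, gear}
3. pin@(-1, 2) [-x clear] — {bracket, gear, pin}
4. base_plate@(-1, 1) — +y all obstructed ⇒ blocked

Invalid at step 4 (blocked)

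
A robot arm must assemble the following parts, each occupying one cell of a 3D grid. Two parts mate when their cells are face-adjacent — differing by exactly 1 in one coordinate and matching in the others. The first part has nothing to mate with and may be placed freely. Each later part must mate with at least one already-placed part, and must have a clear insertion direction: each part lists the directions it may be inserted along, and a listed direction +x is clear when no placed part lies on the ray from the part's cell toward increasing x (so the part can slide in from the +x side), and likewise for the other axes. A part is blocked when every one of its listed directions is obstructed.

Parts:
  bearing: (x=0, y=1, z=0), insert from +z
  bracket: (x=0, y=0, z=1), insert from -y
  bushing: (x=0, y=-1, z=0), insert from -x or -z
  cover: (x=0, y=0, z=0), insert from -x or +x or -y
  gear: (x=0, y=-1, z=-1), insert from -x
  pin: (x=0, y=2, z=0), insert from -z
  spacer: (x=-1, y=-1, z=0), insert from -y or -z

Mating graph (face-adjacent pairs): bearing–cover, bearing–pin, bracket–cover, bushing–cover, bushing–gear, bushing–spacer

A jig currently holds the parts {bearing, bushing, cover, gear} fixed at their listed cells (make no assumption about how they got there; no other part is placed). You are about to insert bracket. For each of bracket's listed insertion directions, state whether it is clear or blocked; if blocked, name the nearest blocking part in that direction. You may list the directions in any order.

-y: clear

-y: ray from bracket(0, 0, 1) has no placed part ⇒ clear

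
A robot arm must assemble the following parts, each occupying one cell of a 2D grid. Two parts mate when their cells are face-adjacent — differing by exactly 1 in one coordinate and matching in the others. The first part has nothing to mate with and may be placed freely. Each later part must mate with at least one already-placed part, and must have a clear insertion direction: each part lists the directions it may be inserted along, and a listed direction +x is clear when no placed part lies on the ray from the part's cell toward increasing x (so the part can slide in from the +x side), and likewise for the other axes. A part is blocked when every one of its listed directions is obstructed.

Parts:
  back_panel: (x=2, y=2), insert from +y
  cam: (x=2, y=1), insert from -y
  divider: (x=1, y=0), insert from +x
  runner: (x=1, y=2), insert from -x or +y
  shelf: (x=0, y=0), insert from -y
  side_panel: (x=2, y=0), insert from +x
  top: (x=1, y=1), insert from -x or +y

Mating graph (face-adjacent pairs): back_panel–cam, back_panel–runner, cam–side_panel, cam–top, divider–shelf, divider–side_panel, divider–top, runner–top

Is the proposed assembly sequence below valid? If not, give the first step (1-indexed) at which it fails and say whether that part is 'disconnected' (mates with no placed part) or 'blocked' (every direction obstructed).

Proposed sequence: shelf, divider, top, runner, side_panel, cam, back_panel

1. shelf@(0, 0) [-y clear] — {shelf}
2. divider@(1, 0) [+x clear] — {divider, shelf}
3. top@(1, 1) [-x clear] — {divider, shelf, top}
4. runner@(1, 2) [-x clear] — {divider, runner, shelf, top}
5. side_panel@(2, 0) [+x clear] — {divider, runner, shelf, side_panel, top}
6. cam@(2, 1) — -y all obstructed ⇒ blocked

Invalid at step 6 (blocked)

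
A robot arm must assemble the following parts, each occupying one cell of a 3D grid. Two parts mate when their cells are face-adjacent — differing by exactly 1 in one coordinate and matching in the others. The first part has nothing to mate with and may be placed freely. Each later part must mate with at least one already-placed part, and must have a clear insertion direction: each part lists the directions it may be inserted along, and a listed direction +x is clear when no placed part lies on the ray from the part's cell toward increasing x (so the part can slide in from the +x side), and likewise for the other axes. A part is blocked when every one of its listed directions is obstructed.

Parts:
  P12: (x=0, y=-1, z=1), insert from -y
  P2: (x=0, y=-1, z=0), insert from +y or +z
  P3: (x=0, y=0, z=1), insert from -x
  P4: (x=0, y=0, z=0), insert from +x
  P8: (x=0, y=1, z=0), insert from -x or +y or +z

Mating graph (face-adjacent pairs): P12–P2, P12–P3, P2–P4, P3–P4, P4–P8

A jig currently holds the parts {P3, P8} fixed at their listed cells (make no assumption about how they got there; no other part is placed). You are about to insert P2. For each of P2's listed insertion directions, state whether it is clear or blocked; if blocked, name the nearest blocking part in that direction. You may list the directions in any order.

+y: nearest on ray is P8@(0, 1, 0) ⇒ blocked
+z: ray from P2(0, -1, 0) has no placed part ⇒ clear

+y: blocked by P8; +z: clear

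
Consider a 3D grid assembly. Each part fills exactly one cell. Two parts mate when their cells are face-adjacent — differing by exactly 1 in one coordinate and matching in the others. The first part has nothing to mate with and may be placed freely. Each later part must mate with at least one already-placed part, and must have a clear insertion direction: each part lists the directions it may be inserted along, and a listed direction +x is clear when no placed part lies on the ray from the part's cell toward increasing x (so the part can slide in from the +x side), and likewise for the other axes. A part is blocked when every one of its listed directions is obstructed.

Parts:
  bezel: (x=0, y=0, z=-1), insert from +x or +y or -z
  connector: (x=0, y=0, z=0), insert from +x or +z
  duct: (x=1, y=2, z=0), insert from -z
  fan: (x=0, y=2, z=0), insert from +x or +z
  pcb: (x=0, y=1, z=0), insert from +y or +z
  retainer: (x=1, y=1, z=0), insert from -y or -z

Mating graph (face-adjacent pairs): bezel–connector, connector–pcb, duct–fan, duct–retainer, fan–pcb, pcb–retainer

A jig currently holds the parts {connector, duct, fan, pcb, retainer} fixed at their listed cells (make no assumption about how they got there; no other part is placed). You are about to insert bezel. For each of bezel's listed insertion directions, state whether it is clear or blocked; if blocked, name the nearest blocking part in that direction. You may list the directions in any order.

+x: clear; +y: clear; -z: clear

+x: ray from bezel(0, 0, -1) has no placed part ⇒ clear
+y: ray from bezel(0, 0, -1) has no placed part ⇒ clear
-z: ray from bezel(0, 0, -1) has no placed part ⇒ clear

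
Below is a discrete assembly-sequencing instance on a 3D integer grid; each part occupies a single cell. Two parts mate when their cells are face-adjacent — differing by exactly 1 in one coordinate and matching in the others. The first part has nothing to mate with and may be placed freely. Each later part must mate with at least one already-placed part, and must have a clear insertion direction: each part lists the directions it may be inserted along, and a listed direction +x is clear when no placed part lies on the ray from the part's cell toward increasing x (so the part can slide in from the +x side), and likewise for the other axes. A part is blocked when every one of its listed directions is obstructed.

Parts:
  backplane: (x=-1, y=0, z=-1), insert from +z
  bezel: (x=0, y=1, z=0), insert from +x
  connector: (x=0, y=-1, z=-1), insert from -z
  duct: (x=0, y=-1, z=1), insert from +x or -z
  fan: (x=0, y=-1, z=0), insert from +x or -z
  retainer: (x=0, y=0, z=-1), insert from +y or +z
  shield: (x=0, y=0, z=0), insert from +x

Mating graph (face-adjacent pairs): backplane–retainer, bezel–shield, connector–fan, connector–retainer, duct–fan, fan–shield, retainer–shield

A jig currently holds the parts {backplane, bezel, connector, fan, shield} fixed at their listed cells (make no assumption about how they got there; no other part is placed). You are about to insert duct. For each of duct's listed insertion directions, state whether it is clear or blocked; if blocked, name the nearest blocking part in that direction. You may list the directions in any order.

+x: clear; -z: blocked by fan

+x: ray from duct(0, -1, 1) has no placed part ⇒ clear
-z: nearest on ray is fan@(0, -1, 0) ⇒ blocked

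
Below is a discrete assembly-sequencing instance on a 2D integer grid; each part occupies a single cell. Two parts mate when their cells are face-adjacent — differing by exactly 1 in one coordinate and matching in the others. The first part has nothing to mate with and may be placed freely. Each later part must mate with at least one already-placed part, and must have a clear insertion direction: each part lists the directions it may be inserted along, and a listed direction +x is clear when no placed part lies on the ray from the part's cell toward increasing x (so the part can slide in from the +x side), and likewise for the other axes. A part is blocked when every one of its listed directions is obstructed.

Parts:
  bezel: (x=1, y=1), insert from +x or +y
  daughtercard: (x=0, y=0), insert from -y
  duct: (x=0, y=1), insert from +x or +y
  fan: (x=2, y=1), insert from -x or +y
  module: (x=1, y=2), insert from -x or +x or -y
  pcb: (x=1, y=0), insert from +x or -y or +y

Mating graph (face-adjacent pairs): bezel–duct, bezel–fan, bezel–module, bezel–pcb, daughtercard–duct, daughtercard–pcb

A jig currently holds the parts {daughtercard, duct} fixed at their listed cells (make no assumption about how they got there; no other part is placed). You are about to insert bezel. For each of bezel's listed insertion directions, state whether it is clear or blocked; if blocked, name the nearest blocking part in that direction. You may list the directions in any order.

+x: ray from bezel(1, 1) has no placed part ⇒ clear
+y: ray from bezel(1, 1) has no placed part ⇒ clear

+x: clear; +y: clear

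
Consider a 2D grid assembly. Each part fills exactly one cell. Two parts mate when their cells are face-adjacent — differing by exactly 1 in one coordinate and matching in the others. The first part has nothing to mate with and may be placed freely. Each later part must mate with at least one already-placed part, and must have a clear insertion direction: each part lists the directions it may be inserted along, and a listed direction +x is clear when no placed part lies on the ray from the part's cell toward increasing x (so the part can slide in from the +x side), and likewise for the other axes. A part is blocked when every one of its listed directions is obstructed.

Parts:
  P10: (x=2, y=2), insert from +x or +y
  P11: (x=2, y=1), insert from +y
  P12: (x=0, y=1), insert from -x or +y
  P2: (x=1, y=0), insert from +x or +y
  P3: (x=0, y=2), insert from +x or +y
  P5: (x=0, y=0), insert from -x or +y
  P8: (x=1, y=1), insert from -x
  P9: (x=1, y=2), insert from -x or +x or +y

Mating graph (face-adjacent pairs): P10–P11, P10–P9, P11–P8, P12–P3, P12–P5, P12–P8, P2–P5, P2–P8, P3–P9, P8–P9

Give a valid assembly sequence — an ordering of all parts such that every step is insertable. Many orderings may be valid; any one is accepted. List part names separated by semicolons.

P3; P9; P8; P12; P2; P11; P10; P5

1. P3@(0, 2) [+x clear] — {P3}
2. P9@(1, 2) [+x clear] — {P3, P9}
3. P8@(1, 1) [-x clear] — {P3, P8, P9}
4. P12@(0, 1) [-x clear] — {P12, P3, P8, P9}
5. P2@(1, 0) [+x clear] — {P12, P2, P3, P8, P9}
6. P11@(2, 1) [+y clear] — {P11, P12, P2, P3, P8, P9}
7. P10@(2, 2) [+x clear] — {P10, P11, P12, P2, P3, P8, P9}
8. P5@(0, 0) [-x clear] — {P10, P11, P12, P2, P3, P5, P8, P9}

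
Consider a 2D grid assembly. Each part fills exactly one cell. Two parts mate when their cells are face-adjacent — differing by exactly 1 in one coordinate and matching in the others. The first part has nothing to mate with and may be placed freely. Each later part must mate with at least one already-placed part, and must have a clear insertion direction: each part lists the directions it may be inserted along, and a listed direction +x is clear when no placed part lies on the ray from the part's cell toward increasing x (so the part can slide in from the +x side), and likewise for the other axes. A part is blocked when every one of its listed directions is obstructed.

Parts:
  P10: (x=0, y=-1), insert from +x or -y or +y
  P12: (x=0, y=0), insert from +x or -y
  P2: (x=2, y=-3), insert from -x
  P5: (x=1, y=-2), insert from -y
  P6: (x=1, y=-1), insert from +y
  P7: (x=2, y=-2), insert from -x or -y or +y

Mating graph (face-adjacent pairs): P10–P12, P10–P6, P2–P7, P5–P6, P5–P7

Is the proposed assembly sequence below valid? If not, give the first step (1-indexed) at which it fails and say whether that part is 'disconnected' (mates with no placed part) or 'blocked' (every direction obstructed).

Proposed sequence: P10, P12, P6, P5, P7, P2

1. P10@(0, -1) [+x clear] — {P10}
2. P12@(0, 0) [+x clear] — {P10, P12}
3. P6@(1, -1) [+y clear] — {P10, P12, P6}
4. P5@(1, -2) [-y clear] — {P10, P12, P5, P6}
5. P7@(2, -2) [-y clear] — {P10, P12, P5, P6, P7}
6. P2@(2, -3) [-x clear] — {P10, P12, P2, P5, P6, P7}

Valid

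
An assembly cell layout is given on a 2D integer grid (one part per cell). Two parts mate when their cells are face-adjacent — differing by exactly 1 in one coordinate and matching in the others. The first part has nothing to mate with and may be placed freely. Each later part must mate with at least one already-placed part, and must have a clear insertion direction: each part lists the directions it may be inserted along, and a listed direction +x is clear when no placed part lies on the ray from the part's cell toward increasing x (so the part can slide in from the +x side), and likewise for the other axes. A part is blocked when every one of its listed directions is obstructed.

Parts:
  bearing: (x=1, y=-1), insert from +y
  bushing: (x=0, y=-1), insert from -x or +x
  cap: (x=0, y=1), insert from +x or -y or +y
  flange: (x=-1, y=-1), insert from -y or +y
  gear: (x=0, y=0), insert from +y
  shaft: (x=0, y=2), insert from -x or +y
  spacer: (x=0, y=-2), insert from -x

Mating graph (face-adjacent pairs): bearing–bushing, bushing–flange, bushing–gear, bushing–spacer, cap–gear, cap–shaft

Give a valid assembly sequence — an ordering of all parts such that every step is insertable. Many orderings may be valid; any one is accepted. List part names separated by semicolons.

flange; bushing; spacer; bearing; gear; cap; shaft

1. flange@(-1, -1) [-y clear] — {flange}
2. bushing@(0, -1) [+x clear] — {bushing, flange}
3. spacer@(0, -2) [-x clear] — {bushing, flange, spacer}
4. bearing@(1, -1) [+y clear] — {bearing, bushing, flange, spacer}
5. gear@(0, 0) [+y clear] — {bearing, bushing, flange, gear, spacer}
6. cap@(0, 1) [+x clear] — {bearing, bushing, cap, flange, gear, spacer}
7. shaft@(0, 2) [-x clear] — {bearing, bushing, cap, flange, gear, shaft, spacer}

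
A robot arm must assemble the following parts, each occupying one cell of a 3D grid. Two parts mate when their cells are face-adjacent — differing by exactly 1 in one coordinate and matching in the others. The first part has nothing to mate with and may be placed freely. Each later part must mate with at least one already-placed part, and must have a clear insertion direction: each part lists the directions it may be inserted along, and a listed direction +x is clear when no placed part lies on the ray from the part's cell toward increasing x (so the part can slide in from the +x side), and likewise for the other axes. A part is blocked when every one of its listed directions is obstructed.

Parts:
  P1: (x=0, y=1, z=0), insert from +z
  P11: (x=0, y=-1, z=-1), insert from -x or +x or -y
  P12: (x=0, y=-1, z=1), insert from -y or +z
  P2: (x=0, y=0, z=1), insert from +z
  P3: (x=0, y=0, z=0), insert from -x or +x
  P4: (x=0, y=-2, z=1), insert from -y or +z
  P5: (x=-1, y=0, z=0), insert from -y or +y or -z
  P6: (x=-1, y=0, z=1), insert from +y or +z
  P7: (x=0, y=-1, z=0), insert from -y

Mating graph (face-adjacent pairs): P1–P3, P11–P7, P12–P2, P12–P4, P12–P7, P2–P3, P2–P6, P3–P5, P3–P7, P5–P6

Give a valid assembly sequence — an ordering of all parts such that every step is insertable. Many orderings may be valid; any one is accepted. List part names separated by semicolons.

P1; P3; P5; P7; P12; P4; P6; P2; P11

1. P1@(0, 1, 0) [+z clear] — {P1}
2. P3@(0, 0, 0) [-x clear] — {P1, P3}
3. P5@(-1, 0, 0) [-y clear] — {P1, P3, P5}
4. P7@(0, -1, 0) [-y clear] — {P1, P3, P5, P7}
5. P12@(0, -1, 1) [-y clear] — {P1, P12, P3, P5, P7}
6. P4@(0, -2, 1) [-y clear] — {P1, P12, P3, P4, P5, P7}
7. P6@(-1, 0, 1) [+y clear] — {P1, P12, P3, P4, P5, P6, P7}
8. P2@(0, 0, 1) [+z clear] — {P1, P12, P2, P3, P4, P5, P6, P7}
9. P11@(0, -1, -1) [-x clear] — {P1, P11, P12, P2, P3, P4, P5, P6, P7}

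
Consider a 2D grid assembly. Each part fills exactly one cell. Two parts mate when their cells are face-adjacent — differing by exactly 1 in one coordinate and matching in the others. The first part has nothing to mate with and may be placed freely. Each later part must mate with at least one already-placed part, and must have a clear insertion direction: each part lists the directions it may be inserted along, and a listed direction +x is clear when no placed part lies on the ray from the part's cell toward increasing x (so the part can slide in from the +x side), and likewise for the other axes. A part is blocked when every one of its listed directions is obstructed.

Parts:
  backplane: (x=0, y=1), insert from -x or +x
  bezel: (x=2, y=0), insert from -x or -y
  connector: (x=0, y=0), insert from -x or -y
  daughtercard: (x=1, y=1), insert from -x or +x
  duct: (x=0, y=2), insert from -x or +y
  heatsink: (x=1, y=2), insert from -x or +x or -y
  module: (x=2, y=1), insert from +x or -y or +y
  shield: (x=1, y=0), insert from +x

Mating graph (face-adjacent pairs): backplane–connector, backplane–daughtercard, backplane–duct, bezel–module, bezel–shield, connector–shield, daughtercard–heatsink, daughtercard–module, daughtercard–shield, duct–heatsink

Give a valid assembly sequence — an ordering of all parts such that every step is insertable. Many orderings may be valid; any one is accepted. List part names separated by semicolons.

connector; backplane; daughtercard; heatsink; duct; shield; bezel; module

1. connector@(0, 0) [-x clear] — {connector}
2. backplane@(0, 1) [-x clear] — {backplane, connector}
3. daughtercard@(1, 1) [+x clear] — {backplane, connector, daughtercard}
4. heatsink@(1, 2) [-x clear] — {backplane, connector, daughtercard, heatsink}
5. duct@(0, 2) [-x clear] — {backplane, connector, daughtercard, duct, heatsink}
6. shield@(1, 0) [+x clear] — {backplane, connector, daughtercard, duct, heatsink, shield}
7. bezel@(2, 0) [-y clear] — {backplane, bezel, connector, daughtercard, duct, heatsink, shield}
8. module@(2, 1) [+x clear] — {backplane, bezel, connector, daughtercard, duct, heatsink, module, shield}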